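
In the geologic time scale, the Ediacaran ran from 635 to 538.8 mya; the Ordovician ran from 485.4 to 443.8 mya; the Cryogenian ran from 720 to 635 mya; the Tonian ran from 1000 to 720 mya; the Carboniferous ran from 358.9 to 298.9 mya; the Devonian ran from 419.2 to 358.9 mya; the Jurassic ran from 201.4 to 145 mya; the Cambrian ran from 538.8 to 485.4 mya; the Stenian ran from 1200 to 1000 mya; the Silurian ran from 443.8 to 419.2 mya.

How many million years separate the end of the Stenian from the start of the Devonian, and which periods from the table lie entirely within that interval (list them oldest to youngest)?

580.8 million years; Tonian, Cryogenian, Ediacaran, Cambrian, Ordovician, Silurian

End of Stenian = 1000 Ma; start of Devonian = 419.2 Ma.
Gap = 1000 − 419.2 = 580.8 Myr.
Periods wholly inside 1000–419.2 Ma: Tonian (1000–720), Cryogenian (720–635), Ediacaran (635–538.8), Cambrian (538.8–485.4), Ordovician (485.4–443.8), Silurian (443.8–419.2).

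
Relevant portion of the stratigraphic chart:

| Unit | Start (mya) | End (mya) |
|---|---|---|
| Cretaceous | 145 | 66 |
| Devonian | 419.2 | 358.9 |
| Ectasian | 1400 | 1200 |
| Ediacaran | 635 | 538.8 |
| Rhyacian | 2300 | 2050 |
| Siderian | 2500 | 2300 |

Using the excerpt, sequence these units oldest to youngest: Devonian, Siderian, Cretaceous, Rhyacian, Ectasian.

The oldest of these is Siderian (starts 2500 Ma) and the youngest is Cretaceous (ends 66 Ma).
In between, by decreasing start age: Rhyacian (2300), Ectasian (1400), Devonian (419.2).

Siderian, then Rhyacian, then Ectasian, then Devonian, then Cretaceous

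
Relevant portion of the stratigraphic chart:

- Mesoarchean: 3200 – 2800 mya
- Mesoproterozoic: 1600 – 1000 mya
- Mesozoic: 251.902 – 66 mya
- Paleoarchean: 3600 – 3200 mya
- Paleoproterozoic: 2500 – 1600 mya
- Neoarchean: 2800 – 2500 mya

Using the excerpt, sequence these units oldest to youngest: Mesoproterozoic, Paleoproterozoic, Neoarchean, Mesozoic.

Sorting by start age (descending Ma, since larger Ma = older): Neoarchean start 2800, Paleoproterozoic start 2500, Mesoproterozoic start 1600, Mesozoic start 251.902.

Neoarchean → Paleoproterozoic → Mesoproterozoic → Mesozoic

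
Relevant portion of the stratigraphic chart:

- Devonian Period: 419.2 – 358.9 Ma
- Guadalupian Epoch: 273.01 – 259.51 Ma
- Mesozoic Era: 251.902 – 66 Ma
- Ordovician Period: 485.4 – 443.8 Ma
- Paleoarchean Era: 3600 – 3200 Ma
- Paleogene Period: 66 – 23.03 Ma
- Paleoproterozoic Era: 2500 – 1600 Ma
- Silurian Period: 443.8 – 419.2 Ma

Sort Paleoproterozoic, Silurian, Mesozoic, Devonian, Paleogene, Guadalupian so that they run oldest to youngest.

Read off each span (Ma): Paleoproterozoic 2500–1600; Silurian 443.8–419.2; Mesozoic 251.902–66; Devonian 419.2–358.9; Paleogene 66–23.03; Guadalupian 273.01–259.51.
Larger Ma is older, so oldest→youngest is Paleoproterozoic, Silurian, Devonian, Guadalupian, Mesozoic, Paleogene.

Paleoproterozoic, then Silurian, then Devonian, then Guadalupian, then Mesozoic, then Paleogene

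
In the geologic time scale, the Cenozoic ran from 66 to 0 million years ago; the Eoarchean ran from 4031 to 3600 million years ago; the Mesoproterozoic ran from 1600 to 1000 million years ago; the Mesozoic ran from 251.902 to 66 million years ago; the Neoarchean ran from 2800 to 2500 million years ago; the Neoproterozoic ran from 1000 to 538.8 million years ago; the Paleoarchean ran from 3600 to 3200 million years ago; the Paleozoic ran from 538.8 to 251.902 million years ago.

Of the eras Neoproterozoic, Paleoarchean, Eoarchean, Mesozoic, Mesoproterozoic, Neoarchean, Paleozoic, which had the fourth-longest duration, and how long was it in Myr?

Paleoarchean, 400 million years

Durations: Neoproterozoic 461.2; Paleoarchean 400; Eoarchean 431; Mesozoic 185.902; Mesoproterozoic 600; Neoarchean 300; Paleozoic 286.898 Myr.
Sorted longest-first: Mesoproterozoic (600), Neoproterozoic (461.2), Eoarchean (431), Paleoarchean (400), Neoarchean (300), Paleozoic (286.898), Mesozoic (185.902).
The fourth longest is Paleoarchean at 400 Myr.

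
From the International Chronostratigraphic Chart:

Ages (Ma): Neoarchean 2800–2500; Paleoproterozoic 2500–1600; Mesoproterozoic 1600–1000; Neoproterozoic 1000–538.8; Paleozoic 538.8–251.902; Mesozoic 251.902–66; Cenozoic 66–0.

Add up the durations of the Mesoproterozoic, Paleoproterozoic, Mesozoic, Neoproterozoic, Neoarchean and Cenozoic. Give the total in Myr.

Each duration: Mesoproterozoic = 600; Paleoproterozoic = 900; Mesozoic = 185.902; Neoproterozoic = 461.2; Neoarchean = 300; Cenozoic = 66.
Sum: 600 + 900 + 185.902 + 461.2 + 300 + 66 = 2513.102 Myr.

2513.102 million years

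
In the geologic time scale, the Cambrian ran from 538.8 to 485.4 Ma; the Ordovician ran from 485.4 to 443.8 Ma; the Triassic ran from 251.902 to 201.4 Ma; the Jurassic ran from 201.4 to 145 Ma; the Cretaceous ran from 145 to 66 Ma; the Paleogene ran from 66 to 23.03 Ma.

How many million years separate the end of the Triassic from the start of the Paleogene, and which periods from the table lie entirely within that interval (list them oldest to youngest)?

135.4 million years; Jurassic, Cretaceous

End of Triassic = 201.4 Ma; start of Paleogene = 66 Ma.
Gap = 201.4 − 66 = 135.4 Myr.
Periods wholly inside 201.4–66 Ma: Jurassic (201.4–145), Cretaceous (145–66).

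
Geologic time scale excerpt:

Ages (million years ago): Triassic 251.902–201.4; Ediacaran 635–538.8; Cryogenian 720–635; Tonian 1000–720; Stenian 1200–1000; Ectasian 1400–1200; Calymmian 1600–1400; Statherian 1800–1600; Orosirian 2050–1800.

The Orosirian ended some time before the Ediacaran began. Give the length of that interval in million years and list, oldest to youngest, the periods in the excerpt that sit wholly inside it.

1165 million years; Statherian, Calymmian, Ectasian, Stenian, Tonian, Cryogenian

End of Orosirian = 1800 Ma; start of Ediacaran = 635 Ma.
Gap = 1800 − 635 = 1165 Myr.
Periods wholly inside 1800–635 Ma: Statherian (1800–1600), Calymmian (1600–1400), Ectasian (1400–1200), Stenian (1200–1000), Tonian (1000–720), Cryogenian (720–635).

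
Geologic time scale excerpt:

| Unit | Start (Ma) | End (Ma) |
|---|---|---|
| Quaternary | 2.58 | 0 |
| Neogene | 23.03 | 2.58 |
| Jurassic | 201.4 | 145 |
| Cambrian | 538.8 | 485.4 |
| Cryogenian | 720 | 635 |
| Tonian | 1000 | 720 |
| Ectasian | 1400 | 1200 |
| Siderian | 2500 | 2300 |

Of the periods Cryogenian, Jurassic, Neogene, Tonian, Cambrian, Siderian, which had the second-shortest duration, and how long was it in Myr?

Cambrian, 53.4 million years

Durations: Cryogenian 85; Jurassic 56.4; Neogene 20.45; Tonian 280; Cambrian 53.4; Siderian 200 Myr.
Sorted shortest-first: Neogene (20.45), Cambrian (53.4), Jurassic (56.4), Cryogenian (85), Siderian (200), Tonian (280).
The second shortest is Cambrian at 53.4 Myr.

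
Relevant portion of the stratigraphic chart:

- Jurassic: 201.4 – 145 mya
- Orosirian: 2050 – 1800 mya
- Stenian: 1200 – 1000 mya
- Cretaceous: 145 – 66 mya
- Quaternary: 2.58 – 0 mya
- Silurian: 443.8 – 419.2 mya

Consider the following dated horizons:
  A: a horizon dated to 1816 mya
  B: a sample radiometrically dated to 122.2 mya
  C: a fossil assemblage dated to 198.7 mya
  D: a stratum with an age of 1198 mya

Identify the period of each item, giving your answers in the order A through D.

A — Orosirian; B — Cretaceous; C — Jurassic; D — Stenian

A: 1816 Ma lies in 2050–1800 Ma, so Orosirian.
B: 122.2 Ma lies in 145–66 Ma, so Cretaceous.
C: 198.7 Ma lies in 201.4–145 Ma, so Jurassic.
D: 1198 Ma lies in 1200–1000 Ma, so Stenian.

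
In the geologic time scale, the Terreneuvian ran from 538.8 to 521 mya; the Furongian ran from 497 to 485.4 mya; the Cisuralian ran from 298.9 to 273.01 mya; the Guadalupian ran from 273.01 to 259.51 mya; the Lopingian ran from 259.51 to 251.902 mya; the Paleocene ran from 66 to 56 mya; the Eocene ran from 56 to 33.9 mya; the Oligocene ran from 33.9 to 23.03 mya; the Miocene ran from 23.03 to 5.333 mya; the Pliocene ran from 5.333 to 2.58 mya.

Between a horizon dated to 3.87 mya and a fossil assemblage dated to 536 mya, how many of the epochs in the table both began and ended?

8

536 Ma sits inside the Terreneuvian (538.8–521) and 3.87 Ma inside the Pliocene (5.333–2.58); neither of those is wholly between the two dates.
The listed epochs lying completely between them are Furongian, Cisuralian, Guadalupian, Lopingian, Paleocene, Eocene, Oligocene, Miocene — 8 in all.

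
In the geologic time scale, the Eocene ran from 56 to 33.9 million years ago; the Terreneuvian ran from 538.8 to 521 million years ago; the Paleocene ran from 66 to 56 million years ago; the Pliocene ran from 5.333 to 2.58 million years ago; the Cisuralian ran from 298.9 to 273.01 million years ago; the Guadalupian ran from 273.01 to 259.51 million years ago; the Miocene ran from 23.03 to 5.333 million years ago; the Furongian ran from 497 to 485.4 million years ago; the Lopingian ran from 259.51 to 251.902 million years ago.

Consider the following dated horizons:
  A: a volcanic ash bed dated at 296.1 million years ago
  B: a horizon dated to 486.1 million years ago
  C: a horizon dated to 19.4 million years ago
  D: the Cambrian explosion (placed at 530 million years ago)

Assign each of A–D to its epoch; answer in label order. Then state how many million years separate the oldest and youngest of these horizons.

A — Cisuralian; B — Furongian; C — Miocene; D — Terreneuvian; span 510.6 million years

A: 296.1 Ma lies in 298.9–273.01 Ma, so Cisuralian.
B: 486.1 Ma lies in 497–485.4 Ma, so Furongian.
C: 19.4 Ma lies in 23.03–5.333 Ma, so Miocene.
D: 530 Ma lies in 538.8–521 Ma, so Terreneuvian.
Oldest = 530 Ma, youngest = 19.4 Ma → span 510.6 Myr.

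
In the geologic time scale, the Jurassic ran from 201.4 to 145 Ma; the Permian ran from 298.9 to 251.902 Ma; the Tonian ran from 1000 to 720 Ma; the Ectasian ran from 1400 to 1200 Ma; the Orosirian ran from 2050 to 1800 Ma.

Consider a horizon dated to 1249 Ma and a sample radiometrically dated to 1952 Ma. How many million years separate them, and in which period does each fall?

Elapsed time: 1952 − 1249 = 703 Myr.
1249 Ma lies within 1400–1200 Ma: Ectasian.
1952 Ma lies within 2050–1800 Ma: Orosirian.

703 million years apart; the first in the Ectasian, the second in the Orosirian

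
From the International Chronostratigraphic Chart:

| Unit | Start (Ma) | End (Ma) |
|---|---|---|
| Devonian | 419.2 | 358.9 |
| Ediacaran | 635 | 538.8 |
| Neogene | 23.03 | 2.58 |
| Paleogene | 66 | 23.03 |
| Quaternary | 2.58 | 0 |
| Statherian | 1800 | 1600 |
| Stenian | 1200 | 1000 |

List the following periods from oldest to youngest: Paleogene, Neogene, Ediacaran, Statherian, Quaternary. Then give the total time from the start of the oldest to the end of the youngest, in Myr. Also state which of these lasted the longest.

Statherian → Ediacaran → Paleogene → Neogene → Quaternary; total span 1800 Myr; longest is Statherian

Start ages (Ma): Statherian 1800, Ediacaran 635, Paleogene 66, Neogene 23.03, Quaternary 2.58.
Ordered oldest to youngest: Statherian, Ediacaran, Paleogene, Neogene, Quaternary.
Span = 1800 − 0 = 1800 Myr.
Durations: Quaternary 2.58, Paleogene 42.97, Ediacaran 96.2, Statherian 200, Neogene 20.45 → longest is Statherian (200 Myr).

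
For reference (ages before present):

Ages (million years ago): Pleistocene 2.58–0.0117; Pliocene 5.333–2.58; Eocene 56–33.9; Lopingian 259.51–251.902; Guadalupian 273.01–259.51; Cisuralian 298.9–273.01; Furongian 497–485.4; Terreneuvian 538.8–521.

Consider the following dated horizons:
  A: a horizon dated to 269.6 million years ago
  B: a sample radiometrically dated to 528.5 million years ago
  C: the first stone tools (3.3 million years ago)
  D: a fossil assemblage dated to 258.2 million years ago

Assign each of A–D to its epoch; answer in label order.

Match each age against the start–end ranges in the excerpt: A = 269.6 Ma → Guadalupian (273.01–259.51); B = 528.5 Ma → Terreneuvian (538.8–521); C = 3.3 Ma → Pliocene (5.333–2.58); D = 258.2 Ma → Lopingian (259.51–251.902).

A — Guadalupian; B — Terreneuvian; C — Pliocene; D — Lopingian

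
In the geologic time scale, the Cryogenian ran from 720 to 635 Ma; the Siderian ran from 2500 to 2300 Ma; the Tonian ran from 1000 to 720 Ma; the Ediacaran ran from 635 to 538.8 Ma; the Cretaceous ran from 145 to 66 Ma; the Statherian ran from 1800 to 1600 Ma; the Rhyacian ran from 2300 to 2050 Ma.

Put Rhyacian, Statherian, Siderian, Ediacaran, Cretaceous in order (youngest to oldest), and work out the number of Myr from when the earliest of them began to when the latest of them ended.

Start ages (Ma): Siderian 2500, Rhyacian 2300, Statherian 1800, Ediacaran 635, Cretaceous 145.
Ordered youngest to oldest: Cretaceous, Ediacaran, Statherian, Rhyacian, Siderian.
Span = 2500 − 66 = 2434 Myr.

Cretaceous, Ediacaran, Statherian, Rhyacian, Siderian; total span 2434 Myr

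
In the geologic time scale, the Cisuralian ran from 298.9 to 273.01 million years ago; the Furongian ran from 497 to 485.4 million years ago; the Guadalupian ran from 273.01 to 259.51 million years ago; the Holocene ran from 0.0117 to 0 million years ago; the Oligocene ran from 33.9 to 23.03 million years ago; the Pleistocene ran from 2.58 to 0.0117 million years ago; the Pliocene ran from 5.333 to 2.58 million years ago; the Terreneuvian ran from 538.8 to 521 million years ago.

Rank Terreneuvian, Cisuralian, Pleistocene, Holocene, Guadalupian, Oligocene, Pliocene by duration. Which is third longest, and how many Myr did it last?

Guadalupian, 13.5 million years

Durations: Terreneuvian 17.8; Cisuralian 25.89; Pleistocene 2.5683; Holocene 0.0117; Guadalupian 13.5; Oligocene 10.87; Pliocene 2.753 Myr.
Sorted longest-first: Cisuralian (25.89), Terreneuvian (17.8), Guadalupian (13.5), Oligocene (10.87), Pliocene (2.753), Pleistocene (2.5683), Holocene (0.0117).
The third longest is Guadalupian at 13.5 Myr.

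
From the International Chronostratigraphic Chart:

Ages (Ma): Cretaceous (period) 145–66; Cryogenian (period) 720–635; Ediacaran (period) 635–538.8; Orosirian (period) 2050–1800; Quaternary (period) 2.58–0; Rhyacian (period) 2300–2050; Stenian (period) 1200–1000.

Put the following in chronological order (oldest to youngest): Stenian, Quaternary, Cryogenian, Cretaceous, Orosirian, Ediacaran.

The oldest of these is Orosirian (starts 2050 Ma) and the youngest is Quaternary (ends 0 Ma).
In between, by decreasing start age: Stenian (1200), Cryogenian (720), Ediacaran (635), Cretaceous (145).

Orosirian → Stenian → Cryogenian → Ediacaran → Cretaceous → Quaternary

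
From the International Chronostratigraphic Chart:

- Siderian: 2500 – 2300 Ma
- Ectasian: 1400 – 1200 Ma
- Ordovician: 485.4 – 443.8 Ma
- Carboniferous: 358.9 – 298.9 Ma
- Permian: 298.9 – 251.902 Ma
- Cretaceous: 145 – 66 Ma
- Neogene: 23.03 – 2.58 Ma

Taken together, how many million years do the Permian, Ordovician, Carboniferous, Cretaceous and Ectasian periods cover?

Duration is start − end for each: (298.9 − 251.902) + (485.4 − 443.8) + (358.9 − 298.9) + (145 − 66) + (1400 − 1200).
That is 46.998 + 41.6 + 60 + 79 + 200, which totals 427.598 million years.

427.598 million years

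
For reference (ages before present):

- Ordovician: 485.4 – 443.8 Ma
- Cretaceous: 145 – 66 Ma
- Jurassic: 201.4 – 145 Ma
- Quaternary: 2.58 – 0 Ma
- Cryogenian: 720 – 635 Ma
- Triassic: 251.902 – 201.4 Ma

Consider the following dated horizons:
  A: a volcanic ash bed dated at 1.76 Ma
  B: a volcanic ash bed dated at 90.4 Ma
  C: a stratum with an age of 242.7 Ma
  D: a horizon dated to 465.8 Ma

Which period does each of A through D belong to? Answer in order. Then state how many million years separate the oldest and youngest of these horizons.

A — Quaternary; B — Cretaceous; C — Triassic; D — Ordovician; span 464.04 million years

Match each age against the start–end ranges in the excerpt: A = 1.76 Ma → Quaternary (2.58–0); B = 90.4 Ma → Cretaceous (145–66); C = 242.7 Ma → Triassic (251.902–201.4); D = 465.8 Ma → Ordovician (485.4–443.8).
The largest age is 465.8 Ma and the smallest is 1.76 Ma; their difference is 464.04 Myr.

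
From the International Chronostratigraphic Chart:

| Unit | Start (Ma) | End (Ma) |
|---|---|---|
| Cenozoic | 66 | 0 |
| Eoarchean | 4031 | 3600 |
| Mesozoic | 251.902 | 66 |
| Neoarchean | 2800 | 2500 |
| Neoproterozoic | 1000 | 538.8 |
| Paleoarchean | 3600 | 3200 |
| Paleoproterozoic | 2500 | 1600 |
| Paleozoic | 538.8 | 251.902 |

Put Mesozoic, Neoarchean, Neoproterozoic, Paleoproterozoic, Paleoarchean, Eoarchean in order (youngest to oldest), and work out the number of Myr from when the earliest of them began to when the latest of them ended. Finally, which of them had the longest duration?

From the excerpt: Mesozoic 251.902–66; Neoarchean 2800–2500; Neoproterozoic 1000–538.8; Paleoproterozoic 2500–1600; Paleoarchean 3600–3200; Eoarchean 4031–3600 (Ma).
Larger Ma is earlier, so the oldest is Eoarchean and the youngest is Mesozoic; youngest to oldest: Mesozoic, Neoproterozoic, Paleoproterozoic, Neoarchean, Paleoarchean, Eoarchean.
Oldest start 4031 minus youngest end 66 gives 3965 Myr overall.
Individual lengths (start − end): Neoproterozoic 461.2; Eoarchean 431; Neoarchean 300; Paleoproterozoic 900; Mesozoic 185.902; Paleoarchean 400. The largest is Paleoproterozoic at 900 Myr.

Mesozoic, Neoproterozoic, Paleoproterozoic, Neoarchean, Paleoarchean, Eoarchean; total span 3965 Myr; longest is Paleoproterozoic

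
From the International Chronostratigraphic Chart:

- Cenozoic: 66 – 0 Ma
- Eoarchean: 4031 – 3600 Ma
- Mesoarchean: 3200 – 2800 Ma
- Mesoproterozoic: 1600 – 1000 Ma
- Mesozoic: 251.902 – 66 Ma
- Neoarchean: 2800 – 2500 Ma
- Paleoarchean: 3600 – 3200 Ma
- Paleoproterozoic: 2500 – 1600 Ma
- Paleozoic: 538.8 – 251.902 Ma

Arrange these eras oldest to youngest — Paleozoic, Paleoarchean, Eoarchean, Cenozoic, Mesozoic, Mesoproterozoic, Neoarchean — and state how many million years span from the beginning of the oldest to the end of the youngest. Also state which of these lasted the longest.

Eoarchean, Paleoarchean, Neoarchean, Mesoproterozoic, Paleozoic, Mesozoic, Cenozoic; total span 4031 Myr; longest is Mesoproterozoic

From the excerpt: Paleozoic 538.8–251.902; Paleoarchean 3600–3200; Eoarchean 4031–3600; Cenozoic 66–0; Mesozoic 251.902–66; Mesoproterozoic 1600–1000; Neoarchean 2800–2500 (Ma).
Larger Ma is earlier, so the oldest is Eoarchean and the youngest is Cenozoic; oldest to youngest: Eoarchean, Paleoarchean, Neoarchean, Mesoproterozoic, Paleozoic, Mesozoic, Cenozoic.
Oldest start 4031 minus youngest end 0 gives 4031 Myr overall.
Individual lengths (start − end): Paleoarchean 400; Eoarchean 431; Paleozoic 286.898; Mesozoic 185.902; Cenozoic 66; Mesoproterozoic 600; Neoarchean 300. The largest is Mesoproterozoic at 600 Myr.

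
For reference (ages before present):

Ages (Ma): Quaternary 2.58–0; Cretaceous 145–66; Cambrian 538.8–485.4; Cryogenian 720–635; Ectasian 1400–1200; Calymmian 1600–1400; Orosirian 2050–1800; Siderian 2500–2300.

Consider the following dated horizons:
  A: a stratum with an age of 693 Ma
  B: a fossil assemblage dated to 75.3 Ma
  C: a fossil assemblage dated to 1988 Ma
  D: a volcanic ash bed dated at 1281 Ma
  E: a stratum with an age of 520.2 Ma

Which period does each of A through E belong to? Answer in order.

A — Cryogenian; B — Cretaceous; C — Orosirian; D — Ectasian; E — Cambrian

A: 693 Ma lies in 720–635 Ma, so Cryogenian.
B: 75.3 Ma lies in 145–66 Ma, so Cretaceous.
C: 1988 Ma lies in 2050–1800 Ma, so Orosirian.
D: 1281 Ma lies in 1400–1200 Ma, so Ectasian.
E: 520.2 Ma lies in 538.8–485.4 Ma, so Cambrian.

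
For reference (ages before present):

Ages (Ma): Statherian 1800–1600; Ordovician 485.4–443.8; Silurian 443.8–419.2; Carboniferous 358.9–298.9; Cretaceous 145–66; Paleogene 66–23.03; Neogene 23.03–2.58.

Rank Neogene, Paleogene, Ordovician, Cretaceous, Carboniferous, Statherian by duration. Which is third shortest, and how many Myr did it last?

Paleogene, 42.97 million years

Durations: Neogene 20.45; Paleogene 42.97; Ordovician 41.6; Cretaceous 79; Carboniferous 60; Statherian 200 Myr.
Sorted shortest-first: Neogene (20.45), Ordovician (41.6), Paleogene (42.97), Carboniferous (60), Cretaceous (79), Statherian (200).
The third shortest is Paleogene at 42.97 Myr.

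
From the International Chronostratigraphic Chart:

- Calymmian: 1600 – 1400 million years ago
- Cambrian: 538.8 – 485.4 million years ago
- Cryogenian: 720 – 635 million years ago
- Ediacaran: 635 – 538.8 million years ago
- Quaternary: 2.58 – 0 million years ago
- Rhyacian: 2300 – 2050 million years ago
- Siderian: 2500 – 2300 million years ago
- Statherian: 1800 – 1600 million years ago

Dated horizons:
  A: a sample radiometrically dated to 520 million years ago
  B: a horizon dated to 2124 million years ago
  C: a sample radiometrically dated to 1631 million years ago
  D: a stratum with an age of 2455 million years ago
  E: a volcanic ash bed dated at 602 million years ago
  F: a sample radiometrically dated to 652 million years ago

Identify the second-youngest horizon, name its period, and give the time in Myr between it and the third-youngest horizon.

Smaller Ma means younger, so youngest first: A 520 < E 602 < F 652 < C 1631 < B 2124 < D 2455.
Counting 2 along gives E (602 Ma); the excerpt puts that inside the Ediacaran, 635–538.8 Ma.
Next in line is F (652 Ma), and 652 − 602 = 50 Myr.

E, in the Ediacaran; 50 million years to F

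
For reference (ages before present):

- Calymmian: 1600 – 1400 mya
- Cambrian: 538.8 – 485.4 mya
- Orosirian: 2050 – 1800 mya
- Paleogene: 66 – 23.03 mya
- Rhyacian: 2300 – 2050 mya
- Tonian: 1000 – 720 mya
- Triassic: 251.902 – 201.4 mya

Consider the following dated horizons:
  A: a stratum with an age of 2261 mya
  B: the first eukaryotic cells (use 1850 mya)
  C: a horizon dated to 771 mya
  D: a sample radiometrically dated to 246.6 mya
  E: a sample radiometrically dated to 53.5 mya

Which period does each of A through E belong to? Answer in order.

A — Rhyacian; B — Orosirian; C — Tonian; D — Triassic; E — Paleogene

Match each age against the start–end ranges in the excerpt: A = 2261 Ma → Rhyacian (2300–2050); B = 1850 Ma → Orosirian (2050–1800); C = 771 Ma → Tonian (1000–720); D = 246.6 Ma → Triassic (251.902–201.4); E = 53.5 Ma → Paleogene (66–23.03).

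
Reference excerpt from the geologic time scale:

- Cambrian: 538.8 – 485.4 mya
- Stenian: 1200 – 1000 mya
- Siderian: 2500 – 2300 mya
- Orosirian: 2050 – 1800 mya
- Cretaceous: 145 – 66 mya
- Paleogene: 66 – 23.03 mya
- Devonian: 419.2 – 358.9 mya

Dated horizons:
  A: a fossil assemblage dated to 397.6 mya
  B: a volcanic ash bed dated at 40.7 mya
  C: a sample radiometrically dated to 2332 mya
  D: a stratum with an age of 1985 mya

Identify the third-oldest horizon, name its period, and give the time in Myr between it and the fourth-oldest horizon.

A, in the Devonian; 356.9 million years to B

Sorted oldest-first by Ma: C (2332), D (1985), A (397.6), B (40.7).
The third oldest is A at 397.6 Ma, which lies in 419.2–358.9 Ma: the Devonian.
The fourth oldest is B at 40.7 Ma; separation = |397.6 − 40.7| = 356.9 Myr.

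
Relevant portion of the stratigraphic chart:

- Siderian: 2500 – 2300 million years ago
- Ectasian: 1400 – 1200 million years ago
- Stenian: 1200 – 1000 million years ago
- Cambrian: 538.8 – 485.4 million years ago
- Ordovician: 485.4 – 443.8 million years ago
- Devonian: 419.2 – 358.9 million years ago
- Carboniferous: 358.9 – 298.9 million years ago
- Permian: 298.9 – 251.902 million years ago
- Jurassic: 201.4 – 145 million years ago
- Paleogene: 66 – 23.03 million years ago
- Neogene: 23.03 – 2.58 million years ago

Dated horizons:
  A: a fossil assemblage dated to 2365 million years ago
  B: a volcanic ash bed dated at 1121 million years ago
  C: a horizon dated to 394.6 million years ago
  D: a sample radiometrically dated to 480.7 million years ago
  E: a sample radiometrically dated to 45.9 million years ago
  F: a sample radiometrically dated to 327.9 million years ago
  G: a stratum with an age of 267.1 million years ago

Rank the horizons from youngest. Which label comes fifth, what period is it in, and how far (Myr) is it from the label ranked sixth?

Smaller Ma means younger, so youngest first: E 45.9 < G 267.1 < F 327.9 < C 394.6 < D 480.7 < B 1121 < A 2365.
Counting 5 along gives D (480.7 Ma); the excerpt puts that inside the Ordovician, 485.4–443.8 Ma.
Next in line is B (1121 Ma), and 1121 − 480.7 = 640.3 Myr.

D, in the Ordovician; 640.3 million years to B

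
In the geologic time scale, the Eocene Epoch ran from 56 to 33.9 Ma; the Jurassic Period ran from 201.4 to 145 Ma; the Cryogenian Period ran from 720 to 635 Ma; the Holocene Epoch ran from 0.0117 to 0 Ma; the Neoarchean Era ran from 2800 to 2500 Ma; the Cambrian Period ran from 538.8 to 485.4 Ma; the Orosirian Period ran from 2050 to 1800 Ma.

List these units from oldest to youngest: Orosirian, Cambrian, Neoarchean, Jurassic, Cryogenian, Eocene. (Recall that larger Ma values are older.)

Read off each span (Ma): Orosirian 2050–1800; Cambrian 538.8–485.4; Neoarchean 2800–2500; Jurassic 201.4–145; Cryogenian 720–635; Eocene 56–33.9.
Larger Ma is older, so oldest→youngest is Neoarchean, Orosirian, Cryogenian, Cambrian, Jurassic, Eocene.

Neoarchean, Orosirian, Cryogenian, Cambrian, Jurassic, Eocene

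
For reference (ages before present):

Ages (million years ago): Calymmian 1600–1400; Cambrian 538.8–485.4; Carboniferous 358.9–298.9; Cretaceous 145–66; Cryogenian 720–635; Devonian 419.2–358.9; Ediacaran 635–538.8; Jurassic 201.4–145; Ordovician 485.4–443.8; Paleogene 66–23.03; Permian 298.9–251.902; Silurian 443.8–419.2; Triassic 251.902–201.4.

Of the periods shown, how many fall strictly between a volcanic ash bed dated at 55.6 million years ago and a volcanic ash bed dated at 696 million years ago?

696 Ma sits inside the Cryogenian (720–635) and 55.6 Ma inside the Paleogene (66–23.03); neither of those is wholly between the two dates.
The listed periods lying completely between them are Ediacaran, Cambrian, Ordovician, Silurian, Devonian, Carboniferous, Permian, Triassic, Jurassic, Cretaceous — 10 in all.

10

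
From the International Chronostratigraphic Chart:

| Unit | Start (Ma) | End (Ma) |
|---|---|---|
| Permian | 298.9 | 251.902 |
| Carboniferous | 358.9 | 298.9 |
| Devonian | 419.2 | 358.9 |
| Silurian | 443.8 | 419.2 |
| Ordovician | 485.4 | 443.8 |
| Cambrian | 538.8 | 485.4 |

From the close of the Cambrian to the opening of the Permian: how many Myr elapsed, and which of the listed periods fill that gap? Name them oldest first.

186.5 million years; Ordovician, Silurian, Devonian, Carboniferous

The Cambrian closes at 485.4 Ma and the Permian opens at 298.9 Ma, so the interval is 485.4 − 298.9 = 186.5 Myr.
A period fits inside if it starts at or after 485.4 Ma and ends at or before 298.9 Ma; oldest first that gives Ordovician, Silurian, Devonian, Carboniferous.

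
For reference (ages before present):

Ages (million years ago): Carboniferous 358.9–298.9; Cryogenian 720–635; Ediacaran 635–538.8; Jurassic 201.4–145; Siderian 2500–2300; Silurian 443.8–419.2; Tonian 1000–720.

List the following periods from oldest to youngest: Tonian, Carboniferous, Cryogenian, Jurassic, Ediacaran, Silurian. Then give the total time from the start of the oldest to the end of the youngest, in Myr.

Start ages (Ma): Tonian 1000, Cryogenian 720, Ediacaran 635, Silurian 443.8, Carboniferous 358.9, Jurassic 201.4.
Ordered oldest to youngest: Tonian, Cryogenian, Ediacaran, Silurian, Carboniferous, Jurassic.
Span = 1000 − 145 = 855 Myr.

Tonian, Cryogenian, Ediacaran, Silurian, Carboniferous, Jurassic; total span 855 Myr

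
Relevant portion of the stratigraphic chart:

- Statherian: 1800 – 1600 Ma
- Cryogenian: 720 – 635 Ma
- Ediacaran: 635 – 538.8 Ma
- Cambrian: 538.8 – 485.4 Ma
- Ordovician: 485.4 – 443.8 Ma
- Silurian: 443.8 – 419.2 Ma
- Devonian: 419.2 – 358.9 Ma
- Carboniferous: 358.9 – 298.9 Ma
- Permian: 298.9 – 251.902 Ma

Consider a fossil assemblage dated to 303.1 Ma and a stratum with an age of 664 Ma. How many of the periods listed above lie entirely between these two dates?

The older date is 664 Ma and the younger is 303.1 Ma.
Periods with start < 664 and end > 303.1 Ma: Ediacaran (635–538.8), Cambrian (538.8–485.4), Ordovician (485.4–443.8), Silurian (443.8–419.2), Devonian (419.2–358.9).
That is 5 complete periods.

5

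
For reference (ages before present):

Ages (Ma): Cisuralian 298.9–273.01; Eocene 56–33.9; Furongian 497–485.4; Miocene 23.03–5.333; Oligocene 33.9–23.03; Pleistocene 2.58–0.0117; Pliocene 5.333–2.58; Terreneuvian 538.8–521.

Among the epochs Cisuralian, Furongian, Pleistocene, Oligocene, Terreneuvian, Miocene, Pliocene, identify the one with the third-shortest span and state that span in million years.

Oligocene, 10.87 million years

Start − end for each: Cisuralian 298.9 − 273.01 = 25.89; Furongian 497 − 485.4 = 11.6; Pleistocene 2.58 − 0.0117 = 2.5683; Oligocene 33.9 − 23.03 = 10.87; Terreneuvian 538.8 − 521 = 17.8; Miocene 23.03 − 5.333 = 17.697; Pliocene 5.333 − 2.58 = 2.753.
Ranking these from shortest: Pleistocene < Pliocene < Oligocene < Furongian < Miocene < Terreneuvian < Cisuralian.
Position 3 in that ranking is Oligocene, which lasted 10.87 Myr.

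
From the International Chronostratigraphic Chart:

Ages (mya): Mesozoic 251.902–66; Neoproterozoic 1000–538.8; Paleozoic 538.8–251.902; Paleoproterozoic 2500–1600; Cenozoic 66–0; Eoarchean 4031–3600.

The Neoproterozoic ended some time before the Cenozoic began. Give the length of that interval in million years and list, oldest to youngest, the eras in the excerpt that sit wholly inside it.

472.8 million years; Paleozoic, Mesozoic

The Neoproterozoic closes at 538.8 Ma and the Cenozoic opens at 66 Ma, so the interval is 538.8 − 66 = 472.8 Myr.
An era fits inside if it starts at or after 538.8 Ma and ends at or before 66 Ma; oldest first that gives Paleozoic, Mesozoic.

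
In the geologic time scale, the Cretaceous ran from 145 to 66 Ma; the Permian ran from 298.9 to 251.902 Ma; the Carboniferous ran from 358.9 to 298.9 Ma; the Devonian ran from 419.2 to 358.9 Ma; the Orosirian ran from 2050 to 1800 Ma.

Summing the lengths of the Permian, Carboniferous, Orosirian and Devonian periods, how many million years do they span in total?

417.298 million years

Duration is start − end for each: (298.9 − 251.902) + (358.9 − 298.9) + (2050 − 1800) + (419.2 − 358.9).
That is 46.998 + 60 + 250 + 60.3, which totals 417.298 million years.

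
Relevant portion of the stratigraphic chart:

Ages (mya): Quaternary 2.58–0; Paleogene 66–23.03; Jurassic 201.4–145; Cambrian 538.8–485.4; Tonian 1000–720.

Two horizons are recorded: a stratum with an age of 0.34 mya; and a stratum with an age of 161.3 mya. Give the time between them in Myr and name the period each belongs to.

160.96 million years apart; the first in the Quaternary, the second in the Jurassic

Elapsed time: 161.3 − 0.34 = 160.96 Myr.
0.34 Ma lies within 2.58–0 Ma: Quaternary.
161.3 Ma lies within 201.4–145 Ma: Jurassic.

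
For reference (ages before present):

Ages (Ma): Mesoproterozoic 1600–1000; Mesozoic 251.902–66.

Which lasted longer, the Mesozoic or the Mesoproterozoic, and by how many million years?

Mesozoic: 251.902 − 66 = 185.902 Myr.
Mesoproterozoic: 1600 − 1000 = 600 Myr.
Difference: 600 − 185.902 = 414.098 Myr, so the Mesoproterozoic was longer.

Mesoproterozoic, by 414.098 million years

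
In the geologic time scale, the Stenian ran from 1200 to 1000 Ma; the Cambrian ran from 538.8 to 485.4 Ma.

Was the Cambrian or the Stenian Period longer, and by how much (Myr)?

Cambrian: 538.8 − 485.4 = 53.4 Myr.
Stenian: 1200 − 1000 = 200 Myr.
Difference: 200 − 53.4 = 146.6 Myr, so the Stenian was longer.

Stenian, by 146.6 million years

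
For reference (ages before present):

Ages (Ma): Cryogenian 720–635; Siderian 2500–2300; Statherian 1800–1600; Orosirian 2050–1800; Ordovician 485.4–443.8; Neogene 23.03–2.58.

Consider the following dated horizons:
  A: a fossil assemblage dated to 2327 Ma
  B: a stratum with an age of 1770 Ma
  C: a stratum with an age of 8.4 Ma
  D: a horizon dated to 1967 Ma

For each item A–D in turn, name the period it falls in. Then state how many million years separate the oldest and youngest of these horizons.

A — Siderian; B — Statherian; C — Neogene; D — Orosirian; span 2318.6 million years

Match each age against the start–end ranges in the excerpt: A = 2327 Ma → Siderian (2500–2300); B = 1770 Ma → Statherian (1800–1600); C = 8.4 Ma → Neogene (23.03–2.58); D = 1967 Ma → Orosirian (2050–1800).
The largest age is 2327 Ma and the smallest is 8.4 Ma; their difference is 2318.6 Myr.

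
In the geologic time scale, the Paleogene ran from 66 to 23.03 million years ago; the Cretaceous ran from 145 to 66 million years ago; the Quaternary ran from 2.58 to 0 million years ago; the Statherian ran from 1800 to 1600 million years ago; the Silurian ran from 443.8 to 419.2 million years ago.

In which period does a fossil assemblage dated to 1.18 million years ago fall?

Quaternary

1.18 Ma lies between 2.58 and 0 Ma, so it falls in the Quaternary.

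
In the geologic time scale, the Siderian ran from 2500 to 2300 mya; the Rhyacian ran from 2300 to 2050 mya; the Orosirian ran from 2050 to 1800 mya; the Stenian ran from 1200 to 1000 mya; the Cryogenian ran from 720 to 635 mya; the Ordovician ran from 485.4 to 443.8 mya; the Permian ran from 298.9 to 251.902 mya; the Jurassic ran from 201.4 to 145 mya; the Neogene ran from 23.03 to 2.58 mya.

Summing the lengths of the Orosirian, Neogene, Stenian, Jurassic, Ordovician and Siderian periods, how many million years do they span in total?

768.45 million years

Duration is start − end for each: (2050 − 1800) + (23.03 − 2.58) + (1200 − 1000) + (201.4 − 145) + (485.4 − 443.8) + (2500 − 2300).
That is 250 + 20.45 + 200 + 56.4 + 41.6 + 200, which totals 768.45 million years.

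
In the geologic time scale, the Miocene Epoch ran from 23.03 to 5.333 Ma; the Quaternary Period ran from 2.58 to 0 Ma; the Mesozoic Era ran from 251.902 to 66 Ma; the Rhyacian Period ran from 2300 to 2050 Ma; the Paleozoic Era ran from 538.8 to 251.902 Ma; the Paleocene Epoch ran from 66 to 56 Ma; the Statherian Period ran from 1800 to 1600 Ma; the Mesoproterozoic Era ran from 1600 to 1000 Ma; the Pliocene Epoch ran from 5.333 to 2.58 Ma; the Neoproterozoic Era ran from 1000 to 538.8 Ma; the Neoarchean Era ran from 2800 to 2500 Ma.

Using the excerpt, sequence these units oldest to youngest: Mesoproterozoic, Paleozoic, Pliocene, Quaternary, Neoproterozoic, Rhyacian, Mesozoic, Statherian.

Rhyacian, Statherian, Mesoproterozoic, Neoproterozoic, Paleozoic, Mesozoic, Pliocene, Quaternary

The oldest of these is Rhyacian (starts 2300 Ma) and the youngest is Quaternary (ends 0 Ma).
In between, by decreasing start age: Statherian (1800), Mesoproterozoic (1600), Neoproterozoic (1000), Paleozoic (538.8), Mesozoic (251.902), Pliocene (5.333).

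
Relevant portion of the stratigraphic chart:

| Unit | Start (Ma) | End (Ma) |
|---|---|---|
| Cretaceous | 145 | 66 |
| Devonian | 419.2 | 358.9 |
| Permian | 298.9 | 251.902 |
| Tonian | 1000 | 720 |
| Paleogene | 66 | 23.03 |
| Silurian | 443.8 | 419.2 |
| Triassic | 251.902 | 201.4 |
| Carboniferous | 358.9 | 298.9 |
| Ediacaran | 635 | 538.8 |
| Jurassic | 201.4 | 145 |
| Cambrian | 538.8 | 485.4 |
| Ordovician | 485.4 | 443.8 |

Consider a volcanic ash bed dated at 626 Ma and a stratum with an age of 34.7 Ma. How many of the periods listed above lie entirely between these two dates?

9

The older date is 626 Ma and the younger is 34.7 Ma.
Periods with start < 626 and end > 34.7 Ma: Cambrian (538.8–485.4), Ordovician (485.4–443.8), Silurian (443.8–419.2), Devonian (419.2–358.9), Carboniferous (358.9–298.9), Permian (298.9–251.902), Triassic (251.902–201.4), Jurassic (201.4–145), Cretaceous (145–66).
That is 9 complete periods.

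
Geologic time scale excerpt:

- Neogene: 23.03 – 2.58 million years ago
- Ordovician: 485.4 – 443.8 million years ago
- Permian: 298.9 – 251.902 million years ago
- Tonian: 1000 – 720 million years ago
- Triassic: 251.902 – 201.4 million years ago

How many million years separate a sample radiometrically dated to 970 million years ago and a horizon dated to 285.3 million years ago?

970 − 285.3 = 684.7 million years.

684.7 million years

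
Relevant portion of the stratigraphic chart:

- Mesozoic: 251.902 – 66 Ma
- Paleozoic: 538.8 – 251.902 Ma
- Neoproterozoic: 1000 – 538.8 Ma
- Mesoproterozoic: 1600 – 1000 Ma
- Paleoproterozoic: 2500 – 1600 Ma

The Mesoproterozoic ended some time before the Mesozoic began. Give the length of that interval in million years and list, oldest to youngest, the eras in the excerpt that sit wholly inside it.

The Mesoproterozoic closes at 1000 Ma and the Mesozoic opens at 251.902 Ma, so the interval is 1000 − 251.902 = 748.098 Myr.
An era fits inside if it starts at or after 1000 Ma and ends at or before 251.902 Ma; oldest first that gives Neoproterozoic, Paleozoic.

748.098 million years; Neoproterozoic, Paleozoic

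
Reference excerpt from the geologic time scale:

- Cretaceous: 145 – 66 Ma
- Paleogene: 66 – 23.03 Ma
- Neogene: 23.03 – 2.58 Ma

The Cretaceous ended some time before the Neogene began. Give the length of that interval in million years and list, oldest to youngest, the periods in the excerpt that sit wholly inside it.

42.97 million years; Paleogene

End of Cretaceous = 66 Ma; start of Neogene = 23.03 Ma.
Gap = 66 − 23.03 = 42.97 Myr.
Periods wholly inside 66–23.03 Ma: Paleogene (66–23.03).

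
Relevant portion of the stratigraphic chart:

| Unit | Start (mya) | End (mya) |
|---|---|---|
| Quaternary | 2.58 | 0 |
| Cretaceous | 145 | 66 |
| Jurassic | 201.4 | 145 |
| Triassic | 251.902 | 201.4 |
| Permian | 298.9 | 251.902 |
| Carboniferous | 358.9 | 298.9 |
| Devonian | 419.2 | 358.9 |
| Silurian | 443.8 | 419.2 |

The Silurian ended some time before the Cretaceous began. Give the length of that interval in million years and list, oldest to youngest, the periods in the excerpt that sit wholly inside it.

End of Silurian = 419.2 Ma; start of Cretaceous = 145 Ma.
Gap = 419.2 − 145 = 274.2 Myr.
Periods wholly inside 419.2–145 Ma: Devonian (419.2–358.9), Carboniferous (358.9–298.9), Permian (298.9–251.902), Triassic (251.902–201.4), Jurassic (201.4–145).

274.2 million years; Devonian, Carboniferous, Permian, Triassic, Jurassic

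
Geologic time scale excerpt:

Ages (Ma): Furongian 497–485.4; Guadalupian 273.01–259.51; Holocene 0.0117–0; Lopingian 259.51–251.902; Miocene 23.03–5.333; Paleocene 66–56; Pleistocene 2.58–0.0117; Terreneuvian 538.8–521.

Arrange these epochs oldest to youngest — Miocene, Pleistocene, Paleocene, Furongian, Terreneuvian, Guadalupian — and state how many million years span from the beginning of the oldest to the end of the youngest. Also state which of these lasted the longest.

Terreneuvian → Furongian → Guadalupian → Paleocene → Miocene → Pleistocene; total span 538.7883 Myr; longest is Terreneuvian

Start ages (Ma): Terreneuvian 538.8, Furongian 497, Guadalupian 273.01, Paleocene 66, Miocene 23.03, Pleistocene 2.58.
Ordered oldest to youngest: Terreneuvian, Furongian, Guadalupian, Paleocene, Miocene, Pleistocene.
Span = 538.8 − 0.0117 = 538.7883 Myr.
Durations: Furongian 11.6, Miocene 17.697, Paleocene 10, Guadalupian 13.5, Terreneuvian 17.8, Pleistocene 2.5683 → longest is Terreneuvian (17.8 Myr).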